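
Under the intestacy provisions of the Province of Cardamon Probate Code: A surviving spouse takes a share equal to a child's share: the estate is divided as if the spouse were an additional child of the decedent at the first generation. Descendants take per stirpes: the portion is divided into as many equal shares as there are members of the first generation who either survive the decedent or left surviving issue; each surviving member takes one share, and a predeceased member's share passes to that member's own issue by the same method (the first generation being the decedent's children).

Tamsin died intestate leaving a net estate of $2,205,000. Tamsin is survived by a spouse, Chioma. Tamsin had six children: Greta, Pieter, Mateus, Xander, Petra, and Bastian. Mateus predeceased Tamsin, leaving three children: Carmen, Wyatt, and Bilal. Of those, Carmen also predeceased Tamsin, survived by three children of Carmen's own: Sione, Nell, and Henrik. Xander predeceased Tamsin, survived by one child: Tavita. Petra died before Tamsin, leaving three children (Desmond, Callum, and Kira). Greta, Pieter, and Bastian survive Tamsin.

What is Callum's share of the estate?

Callum receives $105,000.

The spouse counts as an additional share at the children's level, so there are 7 primary shares of $315,000. Chioma takes one such share ($315,000).
The children's combined portion ($1,890,000) is divided into 6 shares of $315,000: Greta, Pieter, and Bastian each take $315,000; Mateus's $315,000 share passes to Mateus's issue; Xander's $315,000 share passes to Xander's issue; Petra's $315,000 share passes to Petra's issue.
Mateus's share ($315,000) is divided into 3 shares of $105,000: Wyatt and Bilal each take $105,000; Carmen's $105,000 share passes to Carmen's issue.
Carmen's share ($105,000) is divided into 3 shares of $35,000: Sione, Nell, and Henrik each take $35,000.
Xander's share ($315,000) passes entirely to Tavita.
Petra's share ($315,000) is divided into 3 shares of $105,000: Desmond, Callum, and Kira each take $105,000.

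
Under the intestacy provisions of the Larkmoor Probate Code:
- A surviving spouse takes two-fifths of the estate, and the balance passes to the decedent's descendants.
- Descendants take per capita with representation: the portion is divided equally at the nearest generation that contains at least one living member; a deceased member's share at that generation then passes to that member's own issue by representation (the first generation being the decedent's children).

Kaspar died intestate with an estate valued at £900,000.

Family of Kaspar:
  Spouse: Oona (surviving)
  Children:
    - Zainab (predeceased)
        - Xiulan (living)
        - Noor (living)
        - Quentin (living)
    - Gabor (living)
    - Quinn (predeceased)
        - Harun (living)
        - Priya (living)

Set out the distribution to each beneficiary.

Oona: £360,000; Xiulan: £60,000; Noor: £60,000; Quentin: £60,000; Gabor: £180,000; Harun: £90,000; Priya: £90,000

Oona takes two-fifths of £900,000 = £360,000. The remaining £540,000 passes to the descendants.
The descendants' portion (£540,000) is divided into 3 shares of £180,000: Gabor takes £180,000; Zainab's £180,000 share passes to Zainab's issue; Quinn's £180,000 share passes to Quinn's issue.
Zainab's share (£180,000) is divided into 3 shares of £60,000: Xiulan, Noor, and Quentin each take £60,000.
Quinn's share (£180,000) is divided into 2 shares of £90,000: Harun and Priya each take £90,000.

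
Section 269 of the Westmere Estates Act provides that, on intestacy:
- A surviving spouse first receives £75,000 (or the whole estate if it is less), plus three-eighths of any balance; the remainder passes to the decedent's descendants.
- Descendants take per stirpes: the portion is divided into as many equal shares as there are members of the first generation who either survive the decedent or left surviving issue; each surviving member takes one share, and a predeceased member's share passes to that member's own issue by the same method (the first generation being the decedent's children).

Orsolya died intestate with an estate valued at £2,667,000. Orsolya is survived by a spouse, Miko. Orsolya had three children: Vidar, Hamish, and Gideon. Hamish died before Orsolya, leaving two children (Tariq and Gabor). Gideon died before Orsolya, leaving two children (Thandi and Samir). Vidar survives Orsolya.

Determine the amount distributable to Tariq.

Miko first takes £75,000, leaving a balance of £2,592,000. Miko then takes three-eighths of the balance (£972,000), for a total of £1,047,000. The remaining £1,620,000 passes to the descendants.
The descendants' portion (£1,620,000) is divided into 3 shares of £540,000: Vidar takes £540,000; Hamish's £540,000 share passes to Hamish's issue; Gideon's £540,000 share passes to Gideon's issue.
Hamish's share (£540,000) is divided into 2 shares of £270,000: Tariq and Gabor each take £270,000.
Gideon's share (£540,000) is divided into 2 shares of £270,000: Thandi and Samir each take £270,000.

Tariq receives £270,000.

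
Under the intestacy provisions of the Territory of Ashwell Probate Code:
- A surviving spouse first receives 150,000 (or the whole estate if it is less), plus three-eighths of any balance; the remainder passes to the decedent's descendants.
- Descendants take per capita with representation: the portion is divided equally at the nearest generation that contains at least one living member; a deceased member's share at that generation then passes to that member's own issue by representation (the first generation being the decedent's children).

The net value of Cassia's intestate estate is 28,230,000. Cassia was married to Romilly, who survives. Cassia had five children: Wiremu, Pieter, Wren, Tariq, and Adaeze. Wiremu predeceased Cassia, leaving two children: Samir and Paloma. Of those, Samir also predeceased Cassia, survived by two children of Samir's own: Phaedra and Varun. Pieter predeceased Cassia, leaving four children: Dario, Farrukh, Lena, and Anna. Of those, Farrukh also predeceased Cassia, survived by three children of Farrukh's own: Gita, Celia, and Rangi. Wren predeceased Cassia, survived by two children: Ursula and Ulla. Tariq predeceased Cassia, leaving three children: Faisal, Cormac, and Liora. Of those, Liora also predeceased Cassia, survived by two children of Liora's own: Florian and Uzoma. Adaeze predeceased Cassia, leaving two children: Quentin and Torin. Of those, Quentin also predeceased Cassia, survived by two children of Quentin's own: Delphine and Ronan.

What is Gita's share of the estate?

Romilly first takes 150,000, leaving a balance of 28,080,000. Romilly then takes three-eighths of the balance (10,530,000), for a total of 10,680,000. The remaining 17,550,000 passes to the descendants.
No child survives, so the initial division is made at the grandchildren's generation.
The descendants' portion (17,550,000) is divided into 13 shares of 1,350,000: Paloma, Dario, Lena, Anna, Ursula, Ulla, Faisal, Cormac, and Torin each take 1,350,000; Samir's 1,350,000 share passes to Samir's issue; Farrukh's 1,350,000 share passes to Farrukh's issue; Liora's 1,350,000 share passes to Liora's issue; Quentin's 1,350,000 share passes to Quentin's issue.
Samir's share (1,350,000) is divided into 2 shares of 675,000: Phaedra and Varun each take 675,000.
Farrukh's share (1,350,000) is divided into 3 shares of 450,000: Gita, Celia, and Rangi each take 450,000.
Liora's share (1,350,000) is divided into 2 shares of 675,000: Florian and Uzoma each take 675,000.
Quentin's share (1,350,000) is divided into 2 shares of 675,000: Delphine and Ronan each take 675,000.

Gita receives 450,000.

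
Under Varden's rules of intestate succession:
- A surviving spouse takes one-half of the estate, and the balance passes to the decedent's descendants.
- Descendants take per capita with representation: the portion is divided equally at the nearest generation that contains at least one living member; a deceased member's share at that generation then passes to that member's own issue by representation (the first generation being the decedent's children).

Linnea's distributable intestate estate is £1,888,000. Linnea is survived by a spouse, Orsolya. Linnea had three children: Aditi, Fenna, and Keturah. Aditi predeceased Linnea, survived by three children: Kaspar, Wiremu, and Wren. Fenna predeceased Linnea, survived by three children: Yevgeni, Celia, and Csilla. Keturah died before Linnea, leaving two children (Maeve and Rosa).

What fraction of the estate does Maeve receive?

Maeve receives 1/16 of the estate.

Orsolya takes one-half of £1,888,000 = £944,000. The remaining £944,000 passes to the descendants.
No child survives, so the initial division is made at the grandchildren's generation.
The descendants' portion (£944,000) is divided into 8 shares of £118,000: Kaspar, Wiremu, Wren, Yevgeni, Celia, Csilla, Maeve, and Rosa each take £118,000.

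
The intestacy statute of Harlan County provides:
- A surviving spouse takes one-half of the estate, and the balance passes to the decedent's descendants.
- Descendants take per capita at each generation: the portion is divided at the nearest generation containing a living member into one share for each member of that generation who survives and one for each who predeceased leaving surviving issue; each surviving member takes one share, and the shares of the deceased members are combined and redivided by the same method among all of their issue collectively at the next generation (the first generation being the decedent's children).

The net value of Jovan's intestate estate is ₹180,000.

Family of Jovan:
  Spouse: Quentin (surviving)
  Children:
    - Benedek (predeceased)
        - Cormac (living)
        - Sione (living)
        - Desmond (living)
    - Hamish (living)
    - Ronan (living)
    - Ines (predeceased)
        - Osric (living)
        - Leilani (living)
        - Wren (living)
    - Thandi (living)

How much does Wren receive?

Quentin takes one-half of ₹180,000 = ₹90,000. The remaining ₹90,000 passes to the descendants.
The descendants' portion (₹90,000) is divided at the children's generation into 5 shares of ₹18,000. Hamish, Ronan, and Thandi each take ₹18,000. The 2 shares of the deceased (Benedek and Ines) are combined into a pool of ₹36,000.
That pool (₹36,000) is divided at the grandchildren's generation equally among Cormac, Sione, Desmond, Osric, Leilani, and Wren: ₹6,000 each.

Wren receives ₹6,000.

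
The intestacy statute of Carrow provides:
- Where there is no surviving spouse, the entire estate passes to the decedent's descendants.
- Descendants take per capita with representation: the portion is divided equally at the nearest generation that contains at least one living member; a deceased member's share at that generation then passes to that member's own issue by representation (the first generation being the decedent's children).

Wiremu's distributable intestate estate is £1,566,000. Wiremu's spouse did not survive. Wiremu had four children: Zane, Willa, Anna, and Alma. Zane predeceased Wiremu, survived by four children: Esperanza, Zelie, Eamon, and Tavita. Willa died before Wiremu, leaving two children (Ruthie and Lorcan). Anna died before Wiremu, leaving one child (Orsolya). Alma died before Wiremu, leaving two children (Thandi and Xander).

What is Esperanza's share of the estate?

The entire £1,566,000 passes to the descendants.
No child survives, so the initial division is made at the grandchildren's generation.
That amount (£1,566,000) is divided into 9 shares of £174,000: Esperanza, Zelie, Eamon, Tavita, Ruthie, Lorcan, Orsolya, Thandi, and Xander each take £174,000.

Esperanza receives £174,000.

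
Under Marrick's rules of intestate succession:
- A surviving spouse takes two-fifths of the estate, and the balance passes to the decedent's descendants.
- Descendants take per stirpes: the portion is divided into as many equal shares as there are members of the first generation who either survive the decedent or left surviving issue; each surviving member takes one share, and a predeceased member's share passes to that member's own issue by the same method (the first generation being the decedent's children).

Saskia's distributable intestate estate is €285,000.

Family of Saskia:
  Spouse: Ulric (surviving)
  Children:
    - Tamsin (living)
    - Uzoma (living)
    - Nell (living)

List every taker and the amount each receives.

Ulric: €114,000; Tamsin: €57,000; Uzoma: €57,000; Nell: €57,000

Ulric takes two-fifths of €285,000 = €114,000. The remaining €171,000 passes to the descendants.
The descendants' portion (€171,000) is divided into 3 shares of €57,000: Tamsin, Uzoma, and Nell each take €57,000.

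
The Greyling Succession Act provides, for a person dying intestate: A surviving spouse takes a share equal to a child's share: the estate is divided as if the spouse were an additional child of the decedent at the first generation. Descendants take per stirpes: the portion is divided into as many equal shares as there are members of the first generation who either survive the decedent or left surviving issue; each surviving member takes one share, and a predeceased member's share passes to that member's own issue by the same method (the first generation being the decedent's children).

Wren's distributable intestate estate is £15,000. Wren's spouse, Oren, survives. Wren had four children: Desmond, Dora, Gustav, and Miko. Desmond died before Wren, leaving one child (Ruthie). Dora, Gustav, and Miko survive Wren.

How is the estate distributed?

The spouse counts as an additional share at the children's level, so there are 5 primary shares of £3,000. Oren takes one such share (£3,000).
The children's combined portion (£12,000) is divided into 4 shares of £3,000: Dora, Gustav, and Miko each take £3,000; Desmond's £3,000 share passes to Desmond's issue.
Desmond's share (£3,000) passes entirely to Ruthie.

Oren: £3,000; Ruthie: £3,000; Dora: £3,000; Gustav: £3,000; Miko: £3,000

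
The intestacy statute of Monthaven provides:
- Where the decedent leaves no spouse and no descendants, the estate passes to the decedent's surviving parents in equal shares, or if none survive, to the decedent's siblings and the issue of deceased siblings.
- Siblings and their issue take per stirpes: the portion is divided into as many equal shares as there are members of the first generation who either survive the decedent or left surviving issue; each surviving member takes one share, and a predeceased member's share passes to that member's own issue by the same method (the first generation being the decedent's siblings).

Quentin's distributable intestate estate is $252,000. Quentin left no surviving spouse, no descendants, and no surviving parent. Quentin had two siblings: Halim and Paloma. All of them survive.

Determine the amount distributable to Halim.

The entire $252,000 passes to the siblings and their issue.
That amount ($252,000) is divided into 2 shares of $126,000: Halim and Paloma each take $126,000.

Halim receives $126,000.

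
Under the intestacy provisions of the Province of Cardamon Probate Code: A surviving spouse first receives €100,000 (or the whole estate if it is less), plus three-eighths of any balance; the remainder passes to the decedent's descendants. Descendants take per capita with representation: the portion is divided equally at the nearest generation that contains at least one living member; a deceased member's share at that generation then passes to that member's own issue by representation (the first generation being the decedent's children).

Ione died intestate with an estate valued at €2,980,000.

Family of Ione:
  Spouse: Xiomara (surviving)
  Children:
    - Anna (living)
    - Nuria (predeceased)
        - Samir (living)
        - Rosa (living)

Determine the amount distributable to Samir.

Xiomara first takes €100,000, leaving a balance of €2,880,000. Xiomara then takes three-eighths of the balance (€1,080,000), for a total of €1,180,000. The remaining €1,800,000 passes to the descendants.
The descendants' portion (€1,800,000) is divided into 2 shares of €900,000: Anna takes €900,000; Nuria's €900,000 share passes to Nuria's issue.
Nuria's share (€900,000) is divided into 2 shares of €450,000: Samir and Rosa each take €450,000.

Samir receives €450,000.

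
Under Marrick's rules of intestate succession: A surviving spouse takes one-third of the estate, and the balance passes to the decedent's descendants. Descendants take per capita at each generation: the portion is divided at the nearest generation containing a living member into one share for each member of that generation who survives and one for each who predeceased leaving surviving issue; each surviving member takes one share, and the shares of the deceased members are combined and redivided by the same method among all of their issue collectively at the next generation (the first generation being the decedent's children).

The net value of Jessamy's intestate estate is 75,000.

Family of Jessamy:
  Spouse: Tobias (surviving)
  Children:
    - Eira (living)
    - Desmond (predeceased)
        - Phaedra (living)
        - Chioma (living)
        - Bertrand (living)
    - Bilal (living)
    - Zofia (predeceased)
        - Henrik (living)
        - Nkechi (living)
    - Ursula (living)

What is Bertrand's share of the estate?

Bertrand receives 4,000.

Tobias takes one-third of 75,000 = 25,000. The remaining 50,000 passes to the descendants.
The descendants' portion (50,000) is divided at the children's generation into 5 shares of 10,000. Eira, Bilal, and Ursula each take 10,000. The 2 shares of the deceased (Desmond and Zofia) are combined into a pool of 20,000.
That pool (20,000) is divided at the grandchildren's generation equally among Phaedra, Chioma, Bertrand, Henrik, and Nkechi: 4,000 each.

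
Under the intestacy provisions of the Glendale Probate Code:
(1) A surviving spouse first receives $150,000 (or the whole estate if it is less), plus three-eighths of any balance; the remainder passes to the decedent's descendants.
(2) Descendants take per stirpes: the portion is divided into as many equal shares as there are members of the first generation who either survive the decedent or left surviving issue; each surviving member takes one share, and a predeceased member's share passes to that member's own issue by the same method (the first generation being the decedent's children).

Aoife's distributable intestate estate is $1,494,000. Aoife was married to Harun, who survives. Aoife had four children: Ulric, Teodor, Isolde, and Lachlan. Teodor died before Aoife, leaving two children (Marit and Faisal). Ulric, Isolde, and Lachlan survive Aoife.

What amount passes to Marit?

Marit receives $105,000.

Harun first takes $150,000, leaving a balance of $1,344,000. Harun then takes three-eighths of the balance ($504,000), for a total of $654,000. The remaining $840,000 passes to the descendants.
The descendants' portion ($840,000) is divided into 4 shares of $210,000: Ulric, Isolde, and Lachlan each take $210,000; Teodor's $210,000 share passes to Teodor's issue.
Teodor's share ($210,000) is divided into 2 shares of $105,000: Marit and Faisal each take $105,000.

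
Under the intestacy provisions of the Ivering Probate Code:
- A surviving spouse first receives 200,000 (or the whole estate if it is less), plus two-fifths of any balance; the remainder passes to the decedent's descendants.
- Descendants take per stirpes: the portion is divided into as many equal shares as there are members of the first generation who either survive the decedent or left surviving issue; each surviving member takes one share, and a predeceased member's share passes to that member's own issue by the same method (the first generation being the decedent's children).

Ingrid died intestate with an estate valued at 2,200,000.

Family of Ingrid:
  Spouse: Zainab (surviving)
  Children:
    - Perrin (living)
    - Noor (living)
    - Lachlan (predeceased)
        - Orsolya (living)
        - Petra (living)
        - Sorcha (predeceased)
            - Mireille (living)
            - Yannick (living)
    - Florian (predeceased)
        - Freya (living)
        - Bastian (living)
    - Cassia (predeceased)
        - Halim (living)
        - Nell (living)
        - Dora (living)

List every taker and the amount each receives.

Zainab: 1,000,000; Perrin: 240,000; Noor: 240,000; Orsolya: 80,000; Petra: 80,000; Mireille: 40,000; Yannick: 40,000; Freya: 120,000; Bastian: 120,000; Halim: 80,000; Nell: 80,000; Dora: 80,000

Zainab first takes 200,000, leaving a balance of 2,000,000. Zainab then takes two-fifths of the balance (800,000), for a total of 1,000,000. The remaining 1,200,000 passes to the descendants.
The descendants' portion (1,200,000) is divided into 5 shares of 240,000: Perrin and Noor each take 240,000; Lachlan's 240,000 share passes to Lachlan's issue; Florian's 240,000 share passes to Florian's issue; Cassia's 240,000 share passes to Cassia's issue.
Lachlan's share (240,000) is divided into 3 shares of 80,000: Orsolya and Petra each take 80,000; Sorcha's 80,000 share passes to Sorcha's issue.
Sorcha's share (80,000) is divided into 2 shares of 40,000: Mireille and Yannick each take 40,000.
Florian's share (240,000) is divided into 2 shares of 120,000: Freya and Bastian each take 120,000.
Cassia's share (240,000) is divided into 3 shares of 80,000: Halim, Nell, and Dora each take 80,000.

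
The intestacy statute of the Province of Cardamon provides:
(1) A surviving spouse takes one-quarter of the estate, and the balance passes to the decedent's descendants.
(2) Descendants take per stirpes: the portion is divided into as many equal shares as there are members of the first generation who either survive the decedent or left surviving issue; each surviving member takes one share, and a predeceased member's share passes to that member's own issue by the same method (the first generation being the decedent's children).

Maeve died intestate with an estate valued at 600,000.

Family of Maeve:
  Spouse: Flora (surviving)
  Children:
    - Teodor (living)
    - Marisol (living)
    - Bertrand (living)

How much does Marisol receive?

Flora takes one-quarter of 600,000 = 150,000. The remaining 450,000 passes to the descendants.
The descendants' portion (450,000) is divided into 3 shares of 150,000: Teodor, Marisol, and Bertrand each take 150,000.

Marisol receives 150,000.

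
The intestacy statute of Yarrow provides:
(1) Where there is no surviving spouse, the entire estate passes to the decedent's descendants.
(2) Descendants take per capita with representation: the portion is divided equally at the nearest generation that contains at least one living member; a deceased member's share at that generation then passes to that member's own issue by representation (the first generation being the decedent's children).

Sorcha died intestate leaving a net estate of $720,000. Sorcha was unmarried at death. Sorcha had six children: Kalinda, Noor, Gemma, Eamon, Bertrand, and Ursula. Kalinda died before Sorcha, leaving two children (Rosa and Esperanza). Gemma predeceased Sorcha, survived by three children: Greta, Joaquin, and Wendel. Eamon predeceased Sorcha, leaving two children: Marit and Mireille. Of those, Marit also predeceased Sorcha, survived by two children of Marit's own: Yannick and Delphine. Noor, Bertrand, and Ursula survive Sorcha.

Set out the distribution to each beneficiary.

Rosa: $60,000; Esperanza: $60,000; Noor: $120,000; Greta: $40,000; Joaquin: $40,000; Wendel: $40,000; Yannick: $30,000; Delphine: $30,000; Mireille: $60,000; Bertrand: $120,000; Ursula: $120,000

The entire $720,000 passes to the descendants.
That amount ($720,000) is divided into 6 shares of $120,000: Noor, Bertrand, and Ursula each take $120,000; Kalinda's $120,000 share passes to Kalinda's issue; Gemma's $120,000 share passes to Gemma's issue; Eamon's $120,000 share passes to Eamon's issue.
Kalinda's share ($120,000) is divided into 2 shares of $60,000: Rosa and Esperanza each take $60,000.
Gemma's share ($120,000) is divided into 3 shares of $40,000: Greta, Joaquin, and Wendel each take $40,000.
Eamon's share ($120,000) is divided into 2 shares of $60,000: Mireille takes $60,000; Marit's $60,000 share passes to Marit's issue.
Marit's share ($60,000) is divided into 2 shares of $30,000: Yannick and Delphine each take $30,000.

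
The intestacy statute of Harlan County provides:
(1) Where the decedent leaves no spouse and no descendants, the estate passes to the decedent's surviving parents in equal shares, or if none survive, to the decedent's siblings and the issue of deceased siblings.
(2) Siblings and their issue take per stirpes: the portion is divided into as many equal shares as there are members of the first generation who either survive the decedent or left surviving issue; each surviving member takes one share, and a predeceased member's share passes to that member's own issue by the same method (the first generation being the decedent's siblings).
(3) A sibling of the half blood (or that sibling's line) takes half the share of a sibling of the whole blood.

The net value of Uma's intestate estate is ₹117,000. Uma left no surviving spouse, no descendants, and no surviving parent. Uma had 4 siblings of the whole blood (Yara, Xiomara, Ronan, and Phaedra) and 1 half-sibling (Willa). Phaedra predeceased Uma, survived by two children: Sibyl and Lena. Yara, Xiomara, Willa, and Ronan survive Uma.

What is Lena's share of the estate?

The entire ₹117,000 passes to the siblings and their issue.
Counting each half-blood sibling's line as half a unit, there are 9/2 units in ₹117,000, so one unit is ₹26,000. Whole-blood lines (Yara, Xiomara, Ronan, and Phaedra) take ₹26,000 each; half-blood lines (Willa) take ₹13,000 each.
Phaedra's share (₹26,000) is divided into 2 shares of ₹13,000: Sibyl and Lena each take ₹13,000.

Lena receives ₹13,000.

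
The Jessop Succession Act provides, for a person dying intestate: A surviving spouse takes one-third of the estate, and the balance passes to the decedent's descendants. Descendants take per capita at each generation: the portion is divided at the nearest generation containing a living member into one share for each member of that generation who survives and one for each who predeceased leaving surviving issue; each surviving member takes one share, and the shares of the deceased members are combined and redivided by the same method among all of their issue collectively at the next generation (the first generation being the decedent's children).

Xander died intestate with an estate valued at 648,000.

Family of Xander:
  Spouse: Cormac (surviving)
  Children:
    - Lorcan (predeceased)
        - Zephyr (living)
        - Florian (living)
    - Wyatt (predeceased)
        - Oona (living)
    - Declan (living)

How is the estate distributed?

Cormac: 216,000; Zephyr: 96,000; Florian: 96,000; Oona: 96,000; Declan: 144,000

Cormac takes one-third of 648,000 = 216,000. The remaining 432,000 passes to the descendants.
The descendants' portion (432,000) is divided at the children's generation into 3 shares of 144,000. Declan takes 144,000. The 2 shares of the deceased (Lorcan and Wyatt) are combined into a pool of 288,000.
That pool (288,000) is divided at the grandchildren's generation equally among Zephyr, Florian, and Oona: 96,000 each.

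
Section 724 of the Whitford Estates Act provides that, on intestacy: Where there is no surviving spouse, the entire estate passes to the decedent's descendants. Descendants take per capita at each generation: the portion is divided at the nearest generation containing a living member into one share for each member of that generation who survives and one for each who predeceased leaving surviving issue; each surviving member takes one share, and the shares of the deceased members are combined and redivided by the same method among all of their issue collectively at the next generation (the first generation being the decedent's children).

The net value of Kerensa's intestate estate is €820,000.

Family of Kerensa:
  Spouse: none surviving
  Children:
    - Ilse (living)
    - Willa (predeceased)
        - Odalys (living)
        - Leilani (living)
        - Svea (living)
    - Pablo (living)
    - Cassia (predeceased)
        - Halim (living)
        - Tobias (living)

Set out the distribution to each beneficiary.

The entire €820,000 passes to the descendants.
That amount (€820,000) is divided at the children's generation into 4 shares of €205,000. Ilse and Pablo each take €205,000. The 2 shares of the deceased (Willa and Cassia) are combined into a pool of €410,000.
That pool (€410,000) is divided at the grandchildren's generation equally among Odalys, Leilani, Svea, Halim, and Tobias: €82,000 each.

Ilse: €205,000; Odalys: €82,000; Leilani: €82,000; Svea: €82,000; Pablo: €205,000; Halim: €82,000; Tobias: €82,000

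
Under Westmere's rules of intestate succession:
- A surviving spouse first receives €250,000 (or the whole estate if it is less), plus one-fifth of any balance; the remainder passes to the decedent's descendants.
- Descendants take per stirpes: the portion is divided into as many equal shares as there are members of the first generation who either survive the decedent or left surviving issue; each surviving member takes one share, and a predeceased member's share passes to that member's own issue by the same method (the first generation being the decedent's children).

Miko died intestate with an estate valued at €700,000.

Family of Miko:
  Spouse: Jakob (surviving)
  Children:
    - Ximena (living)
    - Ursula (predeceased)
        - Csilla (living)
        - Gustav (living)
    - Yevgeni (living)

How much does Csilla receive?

Jakob first takes €250,000, leaving a balance of €450,000. Jakob then takes one-fifth of the balance (€90,000), for a total of €340,000. The remaining €360,000 passes to the descendants.
The descendants' portion (€360,000) is divided into 3 shares of €120,000: Ximena and Yevgeni each take €120,000; Ursula's €120,000 share passes to Ursula's issue.
Ursula's share (€120,000) is divided into 2 shares of €60,000: Csilla and Gustav each take €60,000.

Csilla receives €60,000.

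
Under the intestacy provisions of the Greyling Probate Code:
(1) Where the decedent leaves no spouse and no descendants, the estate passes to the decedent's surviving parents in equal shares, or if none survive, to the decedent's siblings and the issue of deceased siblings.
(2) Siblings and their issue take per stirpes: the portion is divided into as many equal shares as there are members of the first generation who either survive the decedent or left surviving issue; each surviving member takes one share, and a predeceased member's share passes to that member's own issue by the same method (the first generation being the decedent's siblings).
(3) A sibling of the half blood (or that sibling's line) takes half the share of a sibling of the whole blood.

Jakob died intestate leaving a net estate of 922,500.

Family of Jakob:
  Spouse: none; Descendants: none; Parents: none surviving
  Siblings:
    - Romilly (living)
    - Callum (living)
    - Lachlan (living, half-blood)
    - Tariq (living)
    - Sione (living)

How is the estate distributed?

Romilly: 205,000; Callum: 205,000; Lachlan: 102,500; Tariq: 205,000; Sione: 205,000

The entire 922,500 passes to the siblings and their issue.
Counting each half-blood sibling's line as half a unit, there are 9/2 units in 922,500, so one unit is 205,000. Whole-blood lines (Romilly, Callum, Tariq, and Sione) take 205,000 each; half-blood lines (Lachlan) take 102,500 each.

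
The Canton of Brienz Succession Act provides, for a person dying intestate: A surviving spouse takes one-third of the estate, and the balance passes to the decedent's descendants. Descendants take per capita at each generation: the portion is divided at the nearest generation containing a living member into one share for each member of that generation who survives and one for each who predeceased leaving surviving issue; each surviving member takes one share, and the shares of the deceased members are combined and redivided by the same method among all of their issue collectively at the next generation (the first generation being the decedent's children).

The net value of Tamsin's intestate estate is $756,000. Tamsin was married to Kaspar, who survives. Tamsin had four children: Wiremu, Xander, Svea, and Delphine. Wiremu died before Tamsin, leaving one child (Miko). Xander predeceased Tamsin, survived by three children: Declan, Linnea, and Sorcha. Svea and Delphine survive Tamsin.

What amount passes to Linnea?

Kaspar takes one-third of $756,000 = $252,000. The remaining $504,000 passes to the descendants.
The descendants' portion ($504,000) is divided at the children's generation into 4 shares of $126,000. Svea and Delphine each take $126,000. The 2 shares of the deceased (Wiremu and Xander) are combined into a pool of $252,000.
That pool ($252,000) is divided at the grandchildren's generation equally among Miko, Declan, Linnea, and Sorcha: $63,000 each.

Linnea receives $63,000.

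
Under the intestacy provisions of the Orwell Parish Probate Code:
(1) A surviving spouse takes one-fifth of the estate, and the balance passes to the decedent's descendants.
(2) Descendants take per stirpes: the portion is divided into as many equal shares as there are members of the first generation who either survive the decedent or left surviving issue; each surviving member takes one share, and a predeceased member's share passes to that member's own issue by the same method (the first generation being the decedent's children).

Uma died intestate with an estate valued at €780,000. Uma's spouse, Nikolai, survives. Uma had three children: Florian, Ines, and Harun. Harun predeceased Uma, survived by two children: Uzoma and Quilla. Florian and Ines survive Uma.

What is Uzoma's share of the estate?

Nikolai takes one-fifth of €780,000 = €156,000. The remaining €624,000 passes to the descendants.
The descendants' portion (€624,000) is divided into 3 shares of €208,000: Florian and Ines each take €208,000; Harun's €208,000 share passes to Harun's issue.
Harun's share (€208,000) is divided into 2 shares of €104,000: Uzoma and Quilla each take €104,000.

Uzoma receives €104,000.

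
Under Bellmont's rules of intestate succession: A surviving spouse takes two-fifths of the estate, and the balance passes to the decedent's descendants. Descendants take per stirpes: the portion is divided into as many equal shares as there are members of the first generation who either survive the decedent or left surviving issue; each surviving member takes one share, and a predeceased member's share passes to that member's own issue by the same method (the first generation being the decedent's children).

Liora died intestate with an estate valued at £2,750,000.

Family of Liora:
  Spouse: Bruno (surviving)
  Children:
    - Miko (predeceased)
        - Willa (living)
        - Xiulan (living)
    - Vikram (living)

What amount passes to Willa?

Bruno takes two-fifths of £2,750,000 = £1,100,000. The remaining £1,650,000 passes to the descendants.
The descendants' portion (£1,650,000) is divided into 2 shares of £825,000: Vikram takes £825,000; Miko's £825,000 share passes to Miko's issue.
Miko's share (£825,000) is divided into 2 shares of £412,500: Willa and Xiulan each take £412,500.

Willa receives £412,500.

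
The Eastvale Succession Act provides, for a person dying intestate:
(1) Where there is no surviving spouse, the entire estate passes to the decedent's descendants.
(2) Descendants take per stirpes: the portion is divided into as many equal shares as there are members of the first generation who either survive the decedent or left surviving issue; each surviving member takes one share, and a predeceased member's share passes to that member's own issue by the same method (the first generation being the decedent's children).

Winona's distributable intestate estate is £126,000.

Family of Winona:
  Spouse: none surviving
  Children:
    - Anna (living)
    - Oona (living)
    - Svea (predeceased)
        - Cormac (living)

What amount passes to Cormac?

The entire £126,000 passes to the descendants.
That amount (£126,000) is divided into 3 shares of £42,000: Anna and Oona each take £42,000; Svea's £42,000 share passes to Svea's issue.
Svea's share (£42,000) passes entirely to Cormac.

Cormac receives £42,000.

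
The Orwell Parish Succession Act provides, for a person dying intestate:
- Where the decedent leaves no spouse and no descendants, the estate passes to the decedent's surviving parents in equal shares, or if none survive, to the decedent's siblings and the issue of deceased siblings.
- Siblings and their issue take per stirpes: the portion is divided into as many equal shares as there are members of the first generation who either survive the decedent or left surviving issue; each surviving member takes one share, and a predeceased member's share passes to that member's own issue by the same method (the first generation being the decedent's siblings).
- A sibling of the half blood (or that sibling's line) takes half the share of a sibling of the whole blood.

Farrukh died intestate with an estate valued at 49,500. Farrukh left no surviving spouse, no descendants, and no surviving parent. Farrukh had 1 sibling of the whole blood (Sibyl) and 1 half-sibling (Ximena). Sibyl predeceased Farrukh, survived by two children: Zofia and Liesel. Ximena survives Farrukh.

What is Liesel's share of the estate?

Liesel receives 16,500.

The entire 49,500 passes to the siblings and their issue.
Counting each half-blood sibling's line as half a unit, there are 3/2 units in 49,500, so one unit is 33,000. Whole-blood lines (Sibyl) take 33,000 each; half-blood lines (Ximena) take 16,500 each.
Sibyl's share (33,000) is divided into 2 shares of 16,500: Zofia and Liesel each take 16,500.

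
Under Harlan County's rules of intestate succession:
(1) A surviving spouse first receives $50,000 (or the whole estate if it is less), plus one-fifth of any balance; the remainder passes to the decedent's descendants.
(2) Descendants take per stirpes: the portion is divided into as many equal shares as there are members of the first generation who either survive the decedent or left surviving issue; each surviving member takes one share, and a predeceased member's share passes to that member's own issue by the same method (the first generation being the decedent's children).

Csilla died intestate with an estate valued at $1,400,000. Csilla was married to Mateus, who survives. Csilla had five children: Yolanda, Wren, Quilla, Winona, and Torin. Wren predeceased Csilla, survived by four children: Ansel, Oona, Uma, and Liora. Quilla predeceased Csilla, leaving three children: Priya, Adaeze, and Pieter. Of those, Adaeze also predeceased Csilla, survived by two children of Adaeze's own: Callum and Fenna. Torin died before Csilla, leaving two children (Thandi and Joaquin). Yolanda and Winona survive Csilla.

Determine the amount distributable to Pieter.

Pieter receives $72,000.

Mateus first takes $50,000, leaving a balance of $1,350,000. Mateus then takes one-fifth of the balance ($270,000), for a total of $320,000. The remaining $1,080,000 passes to the descendants.
The descendants' portion ($1,080,000) is divided into 5 shares of $216,000: Yolanda and Winona each take $216,000; Wren's $216,000 share passes to Wren's issue; Quilla's $216,000 share passes to Quilla's issue; Torin's $216,000 share passes to Torin's issue.
Wren's share ($216,000) is divided into 4 shares of $54,000: Ansel, Oona, Uma, and Liora each take $54,000.
Quilla's share ($216,000) is divided into 3 shares of $72,000: Priya and Pieter each take $72,000; Adaeze's $72,000 share passes to Adaeze's issue.
Adaeze's share ($72,000) is divided into 2 shares of $36,000: Callum and Fenna each take $36,000.
Torin's share ($216,000) is divided into 2 shares of $108,000: Thandi and Joaquin each take $108,000.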